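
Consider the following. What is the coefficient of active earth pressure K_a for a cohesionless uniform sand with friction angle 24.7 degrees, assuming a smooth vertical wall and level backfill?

K_a = (1 − sin φ)/(1 + sin φ) = (1 − sin 24.7°)/(1 + sin 24.7°) = 0.4106.

0.411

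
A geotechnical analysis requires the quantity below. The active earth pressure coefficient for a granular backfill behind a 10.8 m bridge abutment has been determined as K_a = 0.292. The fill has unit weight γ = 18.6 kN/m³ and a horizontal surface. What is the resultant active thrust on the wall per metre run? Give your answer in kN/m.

P = ½ K_a γ H² = 0.5 × 0.292 × 18.6 × 10.8² = 316.7 kN/m.

317 kN/m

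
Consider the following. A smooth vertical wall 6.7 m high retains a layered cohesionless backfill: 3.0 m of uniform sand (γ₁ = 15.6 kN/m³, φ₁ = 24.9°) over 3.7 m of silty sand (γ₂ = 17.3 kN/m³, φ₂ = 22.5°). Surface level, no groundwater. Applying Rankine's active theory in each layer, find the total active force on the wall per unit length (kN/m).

K_a1 = tan²(45°−24.9°/2) = 0.4074; K_a2 = tan²(45°−22.5°/2) = 0.4465.
Layer 1: σ at base = K_a1 γ₁ h₁ = 19.07 kPa; P₁ = ½×19.07×3.0 = 28.60.
Layer 2: σ_v at top = γ₁h₁ = 46.80; σ_h top = K_a2×46.80 = 20.89; σ_h base = K_a2×(46.80+17.3×3.7) = 49.47.
P₂ = ½(20.89+49.47)×3.7 = 130.2. Total P_a = 28.60+130.2 = 158.8 kN/m.

159 kN/m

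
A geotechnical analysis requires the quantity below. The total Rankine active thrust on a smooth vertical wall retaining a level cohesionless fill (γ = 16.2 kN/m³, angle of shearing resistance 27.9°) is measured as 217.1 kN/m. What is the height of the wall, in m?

8.60 m

K_a = 0.3625. P_a = ½ K_a γ H² ⇒ H = √(2P_a/(K_a γ)).
H = √(2×217.1/(0.3625×16.2)) = 8.599 m.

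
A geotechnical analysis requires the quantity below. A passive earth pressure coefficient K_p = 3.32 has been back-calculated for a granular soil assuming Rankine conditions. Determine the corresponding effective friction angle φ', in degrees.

32.5°

K_p = (1+sin φ)/(1−sin φ) ⇒ sin φ = (K_p − 1)/(K_p + 1) = 0.5370.
φ = arcsin(0.5370) = 32.48°.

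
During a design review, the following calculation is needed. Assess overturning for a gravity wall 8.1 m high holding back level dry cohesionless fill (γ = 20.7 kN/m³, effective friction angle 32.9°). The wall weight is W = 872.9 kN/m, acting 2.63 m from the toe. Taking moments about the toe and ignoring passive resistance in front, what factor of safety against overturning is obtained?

4.23

K_a = tan²(45° − 32.9°/2) = 0.2960.
P_a = ½K_aγH² = 0.5×0.2960×20.7×8.1² = 201.0 kN/m, acting at H/3 = 2.700 m above the base.
Overturning moment M_o = P_a × H/3 = 201.0 × 2.700 = 542.8.
Resisting moment M_r = W × 2.63 = 872.9 × 2.63 = 2296.
FS_overturning = M_r/M_o = 2296/542.8 = 4.230.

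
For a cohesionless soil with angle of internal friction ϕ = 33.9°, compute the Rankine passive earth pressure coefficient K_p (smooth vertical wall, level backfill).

3.52

K_p = (1 + sin φ)/(1 − sin φ) = tan²(45° + 33.9°/2) = 3.522.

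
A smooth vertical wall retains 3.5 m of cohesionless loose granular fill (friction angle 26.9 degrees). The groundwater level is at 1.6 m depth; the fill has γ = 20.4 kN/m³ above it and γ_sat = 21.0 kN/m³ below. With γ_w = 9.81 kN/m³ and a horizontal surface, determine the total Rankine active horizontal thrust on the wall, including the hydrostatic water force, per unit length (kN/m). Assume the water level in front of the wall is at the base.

K_a = tan²(45° − φ/2) = 0.3770.
γ' = 21.0 − 9.81 = 11.19 kN/m³. Depth below WT = 1.9 m.
σ'_h at WT = K_a γ d_w = 12.31 kPa; at base = 12.31 + K_a γ' × 1.9 = 20.32 kPa.
P₁ (0–1.6 m) = ½×12.31×1.6 = 9.844. P₂ (1.6–3.5 m) = ½(12.31+20.32)×1.9 = 30.99.
P_w = ½ γ_w h₂² = 0.5×9.81×1.9² = 17.71. Total = 9.844+30.99+17.71 = 58.55 kN/m.

58.5 kN/m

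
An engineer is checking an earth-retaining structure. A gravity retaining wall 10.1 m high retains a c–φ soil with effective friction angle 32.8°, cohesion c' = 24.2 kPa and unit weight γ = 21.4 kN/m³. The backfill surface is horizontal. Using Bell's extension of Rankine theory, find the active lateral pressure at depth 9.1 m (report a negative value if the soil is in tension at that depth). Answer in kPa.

31.5 kPa

K_a = (1 − sin φ)/(1 + sin φ) = 0.2973.
σ_a = K_a γ z − 2c√K_a = 0.2973×21.4×9.1 − 2×24.2×0.5452 = 31.50 kPa.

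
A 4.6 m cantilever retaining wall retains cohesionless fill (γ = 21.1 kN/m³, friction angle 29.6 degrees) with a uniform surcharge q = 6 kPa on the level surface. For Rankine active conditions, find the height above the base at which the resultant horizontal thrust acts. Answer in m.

K_a = 0.3387.
Triangular part P₁ = ½K_aγH² = 75.62 at H/3 = 1.533 m; rectangular part P₂ = K_a q H = 9.349 at H/2 = 2.300 m.
ȳ = (P₁·1.533 + P₂·2.300)/(P₁+P₂) = 1.618 m.

1.62 m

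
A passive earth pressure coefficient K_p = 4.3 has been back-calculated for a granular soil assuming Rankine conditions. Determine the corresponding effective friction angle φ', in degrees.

38.5°

K_p = (1+sin φ)/(1−sin φ) ⇒ sin φ = (K_p − 1)/(K_p + 1) = 0.6226.
φ = arcsin(0.6226) = 38.51°.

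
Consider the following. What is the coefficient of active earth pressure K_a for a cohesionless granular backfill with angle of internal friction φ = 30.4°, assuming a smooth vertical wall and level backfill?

0.328

K_a = (1 − sin φ)/(1 + sin φ) = (1 − sin 30.4°)/(1 + sin 30.4°) = 0.3280.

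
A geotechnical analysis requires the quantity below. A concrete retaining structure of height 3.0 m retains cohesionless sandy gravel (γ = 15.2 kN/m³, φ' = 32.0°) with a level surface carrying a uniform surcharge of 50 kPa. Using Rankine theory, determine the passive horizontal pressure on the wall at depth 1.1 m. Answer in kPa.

K_p = (1 + sin φ)/(1 − sin φ) = 3.255.
σ_v = γz + q = 15.2 × 1.1 + 50 = 66.72 kPa.
σ_h = K_p σ_v = 3.255 × 66.72 = 217.1 kPa.

217 kPa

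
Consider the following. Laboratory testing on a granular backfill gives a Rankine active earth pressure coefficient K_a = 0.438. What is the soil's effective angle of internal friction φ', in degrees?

23.0°

K_a = tan²(45° − φ/2) ⇒ 45° − φ/2 = arctan(√0.438) = 33.50°.
φ = 2(45° − 33.50°) = 23.01°.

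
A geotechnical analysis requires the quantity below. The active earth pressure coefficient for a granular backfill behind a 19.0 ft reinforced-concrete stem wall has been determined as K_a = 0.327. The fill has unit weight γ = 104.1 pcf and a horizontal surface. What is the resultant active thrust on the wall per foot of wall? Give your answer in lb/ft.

6140 lb/ft

P = ½ K_a γ H² = 0.5 × 0.327 × 104.1 × 19.0² = 6144 lb/ft.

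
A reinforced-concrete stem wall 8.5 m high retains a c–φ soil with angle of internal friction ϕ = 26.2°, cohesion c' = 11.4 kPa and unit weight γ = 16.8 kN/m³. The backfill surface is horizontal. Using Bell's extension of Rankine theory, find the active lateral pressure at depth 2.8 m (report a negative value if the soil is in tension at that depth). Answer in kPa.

K_a = (1 − sin φ)/(1 + sin φ) = 0.3874.
σ_a = K_a γ z − 2c√K_a = 0.3874×16.8×2.8 − 2×11.4×0.6224 = 4.033 kPa.

4.03 kPa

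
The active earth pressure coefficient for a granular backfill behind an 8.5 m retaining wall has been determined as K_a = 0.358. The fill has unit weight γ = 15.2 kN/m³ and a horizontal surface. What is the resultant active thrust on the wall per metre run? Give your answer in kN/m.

197 kN/m

P = ½ K_a γ H² = 0.5 × 0.358 × 15.2 × 8.5² = 196.6 kN/m.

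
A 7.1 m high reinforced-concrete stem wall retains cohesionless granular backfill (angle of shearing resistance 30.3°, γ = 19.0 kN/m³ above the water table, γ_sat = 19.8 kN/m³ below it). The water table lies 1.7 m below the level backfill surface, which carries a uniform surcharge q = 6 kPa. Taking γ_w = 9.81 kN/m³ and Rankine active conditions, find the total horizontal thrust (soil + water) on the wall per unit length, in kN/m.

K_a = tan²(45° − φ/2) = 0.3293.
γ' = 19.8 − 9.81 = 9.990 kN/m³. h₂ = H − d_w = 5.4 m.
σ'_h: at surface K_a·q = 1.976; at WT K_a(q+γd_w) = 12.61; at base K_a(q+γd_w+γ'h₂) = 30.38 kPa.
P₁ = ½(1.976+12.61)×1.7 = 12.40; P₂ = ½(12.61+30.38)×5.4 = 116.1; P_w = ½γ_w h₂² = 143.0.
Total = 12.40+116.1+143.0 = 271.5 kN/m.

272 kN/m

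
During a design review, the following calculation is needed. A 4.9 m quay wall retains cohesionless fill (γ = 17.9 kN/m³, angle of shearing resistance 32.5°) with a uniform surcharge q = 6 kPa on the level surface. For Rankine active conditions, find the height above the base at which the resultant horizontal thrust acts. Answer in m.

1.73 m

K_a = 0.3010.
Triangular part P₁ = ½K_aγH² = 64.68 at H/3 = 1.633 m; rectangular part P₂ = K_a q H = 8.849 at H/2 = 2.450 m.
ȳ = (P₁·1.633 + P₂·2.450)/(P₁+P₂) = 1.732 m.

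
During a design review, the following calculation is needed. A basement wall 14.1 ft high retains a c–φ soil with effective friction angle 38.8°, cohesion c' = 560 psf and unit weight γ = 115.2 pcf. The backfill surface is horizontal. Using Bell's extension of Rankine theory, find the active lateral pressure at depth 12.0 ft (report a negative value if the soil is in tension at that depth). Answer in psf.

-219 psf

K_a = (1 − sin φ)/(1 + sin φ) = 0.2296.
σ_a = K_a γ z − 2c√K_a = 0.2296×115.2×12.0 − 2×560×0.4791 = -219.3 psf.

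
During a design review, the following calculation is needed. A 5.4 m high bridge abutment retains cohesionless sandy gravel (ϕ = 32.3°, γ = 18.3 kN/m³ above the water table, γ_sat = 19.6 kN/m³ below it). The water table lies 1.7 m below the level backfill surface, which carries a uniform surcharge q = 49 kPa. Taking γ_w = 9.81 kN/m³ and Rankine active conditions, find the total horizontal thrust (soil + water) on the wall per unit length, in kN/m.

211 kN/m

K_a = tan²(45° − φ/2) = 0.3035.
γ' = 19.6 − 9.81 = 9.790 kN/m³. h₂ = H − d_w = 3.7 m.
σ'_h: at surface K_a·q = 14.87; at WT K_a(q+γd_w) = 24.31; at base K_a(q+γd_w+γ'h₂) = 35.30 kPa.
P₁ = ½(14.87+24.31)×1.7 = 33.31; P₂ = ½(24.31+35.30)×3.7 = 110.3; P_w = ½γ_w h₂² = 67.15.
Total = 33.31+110.3+67.15 = 210.7 kN/m.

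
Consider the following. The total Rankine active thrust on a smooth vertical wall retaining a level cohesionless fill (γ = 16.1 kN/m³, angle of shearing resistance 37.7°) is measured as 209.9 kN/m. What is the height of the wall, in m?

10.4 m

K_a = 0.2411. P_a = ½ K_a γ H² ⇒ H = √(2P_a/(K_a γ)).
H = √(2×209.9/(0.2411×16.1)) = 10.40 m.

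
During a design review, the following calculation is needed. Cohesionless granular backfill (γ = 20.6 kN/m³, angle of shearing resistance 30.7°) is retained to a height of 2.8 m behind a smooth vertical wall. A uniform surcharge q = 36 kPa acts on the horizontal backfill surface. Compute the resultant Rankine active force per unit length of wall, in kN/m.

58.8 kN/m

K_a = tan²(45° − φ/2) = 0.3240.
Soil triangle: ½ K_a γ H² = 0.5×0.3240×20.6×2.8² = 26.17 kN/m.
Surcharge rectangle: K_a q H = 0.3240×36×2.8 = 32.66 kN/m.
Total = 26.17 + 32.66 = 58.83 kN/m.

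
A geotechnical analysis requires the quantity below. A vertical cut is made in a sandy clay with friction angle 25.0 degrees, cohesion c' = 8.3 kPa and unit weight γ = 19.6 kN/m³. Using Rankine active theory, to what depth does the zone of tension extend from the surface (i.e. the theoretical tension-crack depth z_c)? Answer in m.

K_a = tan²(45° − 25.0°/2) = 0.4059; √K_a = 0.6371.
The active pressure is zero where K_a γ z = 2c√K_a, so z_c = 2c/(γ√K_a) = 2×8.3/(19.6×0.6371) = 1.329 m.

1.33 m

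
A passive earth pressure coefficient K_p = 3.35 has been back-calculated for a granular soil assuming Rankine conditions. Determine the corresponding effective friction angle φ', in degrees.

K_p = (1+sin φ)/(1−sin φ) ⇒ sin φ = (K_p − 1)/(K_p + 1) = 0.5402.
φ = arcsin(0.5402) = 32.70°.

32.7°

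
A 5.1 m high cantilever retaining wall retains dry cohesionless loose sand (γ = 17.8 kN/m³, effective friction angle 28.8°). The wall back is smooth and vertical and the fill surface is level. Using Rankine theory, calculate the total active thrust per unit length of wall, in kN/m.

81.0 kN/m

K_a = tan²(45° − φ/2) = 0.3498.
P_a = ½ K_a γ H² = 0.5 × 0.3498 × 17.8 × 5.1² = 80.96 kN/m.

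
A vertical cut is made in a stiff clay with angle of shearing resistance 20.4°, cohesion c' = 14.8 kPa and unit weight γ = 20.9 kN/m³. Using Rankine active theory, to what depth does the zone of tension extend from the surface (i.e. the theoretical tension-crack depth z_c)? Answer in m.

2.04 m

K_a = tan²(45° − 20.4°/2) = 0.4831; √K_a = 0.6950.
The active pressure is zero where K_a γ z = 2c√K_a, so z_c = 2c/(γ√K_a) = 2×14.8/(20.9×0.6950) = 2.038 m.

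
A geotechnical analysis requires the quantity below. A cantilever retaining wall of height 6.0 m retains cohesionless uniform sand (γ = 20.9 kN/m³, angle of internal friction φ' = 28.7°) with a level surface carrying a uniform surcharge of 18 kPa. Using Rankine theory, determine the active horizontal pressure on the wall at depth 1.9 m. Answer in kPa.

20.3 kPa

K_a = (1 − sin φ)/(1 + sin φ) = 0.3511.
σ_v = γz + q = 20.9 × 1.9 + 18 = 57.71 kPa.
σ_h = K_a σ_v = 0.3511 × 57.71 = 20.26 kPa.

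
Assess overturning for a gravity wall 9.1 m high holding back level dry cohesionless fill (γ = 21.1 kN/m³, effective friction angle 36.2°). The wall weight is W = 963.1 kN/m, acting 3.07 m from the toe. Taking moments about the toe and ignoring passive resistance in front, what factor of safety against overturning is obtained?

K_a = tan²(45° − 36.2°/2) = 0.2574.
P_a = ½K_aγH² = 0.5×0.2574×21.1×9.1² = 224.9 kN/m, acting at H/3 = 3.033 m above the base.
Overturning moment M_o = P_a × H/3 = 224.9 × 3.033 = 682.1.
Resisting moment M_r = W × 3.07 = 963.1 × 3.07 = 2957.
FS_overturning = M_r/M_o = 2957/682.1 = 4.335.

4.33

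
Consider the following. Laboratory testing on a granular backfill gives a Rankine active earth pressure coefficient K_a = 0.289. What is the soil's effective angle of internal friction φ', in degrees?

K_a = tan²(45° − φ/2) ⇒ 45° − φ/2 = arctan(√0.289) = 28.26°.
φ = 2(45° − 28.26°) = 33.48°.

33.5°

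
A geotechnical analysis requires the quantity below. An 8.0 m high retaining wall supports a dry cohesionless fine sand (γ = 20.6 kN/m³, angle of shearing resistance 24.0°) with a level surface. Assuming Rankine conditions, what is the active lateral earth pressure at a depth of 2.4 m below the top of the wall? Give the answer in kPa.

K_a = (1 − sin φ)/(1 + sin φ) = 0.4217.
σ_h = K_a γ z = 0.4217 × 20.6 × 2.4 = 20.85 kPa.

20.9 kPa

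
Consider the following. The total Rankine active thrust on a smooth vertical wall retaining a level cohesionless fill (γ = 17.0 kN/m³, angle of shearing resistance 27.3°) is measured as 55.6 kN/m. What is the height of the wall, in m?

4.20 m

K_a = 0.3711. P_a = ½ K_a γ H² ⇒ H = √(2P_a/(K_a γ)).
H = √(2×55.6/(0.3711×17.0)) = 4.198 m.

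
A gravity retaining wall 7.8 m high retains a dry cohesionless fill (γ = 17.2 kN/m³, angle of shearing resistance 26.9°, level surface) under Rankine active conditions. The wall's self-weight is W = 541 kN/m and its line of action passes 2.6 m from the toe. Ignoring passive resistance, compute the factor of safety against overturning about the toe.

K_a = tan²(45° − 26.9°/2) = 0.3770.
P_a = ½K_aγH² = 0.5×0.3770×17.2×7.8² = 197.3 kN/m, acting at H/3 = 2.600 m above the base.
Overturning moment M_o = P_a × H/3 = 197.3 × 2.600 = 512.9.
Resisting moment M_r = W × 2.6 = 541 × 2.6 = 1407.
FS_overturning = M_r/M_o = 1407/512.9 = 2.743.

2.74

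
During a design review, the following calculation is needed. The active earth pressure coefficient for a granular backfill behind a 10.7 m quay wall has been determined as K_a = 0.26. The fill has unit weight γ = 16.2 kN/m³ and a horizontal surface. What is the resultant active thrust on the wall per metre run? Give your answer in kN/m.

241 kN/m

P = ½ K_a γ H² = 0.5 × 0.26 × 16.2 × 10.7² = 241.1 kN/m.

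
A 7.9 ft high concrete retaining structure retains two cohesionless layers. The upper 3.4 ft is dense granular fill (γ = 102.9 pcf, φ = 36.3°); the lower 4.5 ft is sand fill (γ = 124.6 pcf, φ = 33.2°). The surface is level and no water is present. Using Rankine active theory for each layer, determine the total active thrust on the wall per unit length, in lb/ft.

982 lb/ft

K_a1 = tan²(45°−36.3°/2) = 0.2563; K_a2 = tan²(45°−33.2°/2) = 0.2924.
Layer 1: σ at base = K_a1 γ₁ h₁ = 89.66 psf; P₁ = ½×89.66×3.4 = 152.4.
Layer 2: σ_v at top = γ₁h₁ = 349.9; σ_h top = K_a2×349.9 = 102.3; σ_h base = K_a2×(349.9+124.6×4.5) = 266.2.
P₂ = ½(102.3+266.2)×4.5 = 829.1. Total P_a = 152.4+829.1 = 981.5 lb/ft.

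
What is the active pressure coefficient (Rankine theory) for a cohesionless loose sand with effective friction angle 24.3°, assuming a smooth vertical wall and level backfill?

K_a = (1 − sin φ)/(1 + sin φ) = (1 − sin 24.3°)/(1 + sin 24.3°) = 0.4169.

0.417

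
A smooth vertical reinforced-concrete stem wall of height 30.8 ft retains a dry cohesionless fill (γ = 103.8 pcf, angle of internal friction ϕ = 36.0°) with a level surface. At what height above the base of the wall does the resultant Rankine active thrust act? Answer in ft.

K_a = 0.2596.
The pressure distribution is triangular, so the resultant acts at H/3 above the base = 30.8/3 = 10.27 ft.

10.3 ft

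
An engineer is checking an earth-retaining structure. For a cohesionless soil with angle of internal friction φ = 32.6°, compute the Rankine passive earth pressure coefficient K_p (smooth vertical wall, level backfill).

K_p = (1 + sin φ)/(1 − sin φ) = tan²(45° + 32.6°/2) = 3.336.

3.34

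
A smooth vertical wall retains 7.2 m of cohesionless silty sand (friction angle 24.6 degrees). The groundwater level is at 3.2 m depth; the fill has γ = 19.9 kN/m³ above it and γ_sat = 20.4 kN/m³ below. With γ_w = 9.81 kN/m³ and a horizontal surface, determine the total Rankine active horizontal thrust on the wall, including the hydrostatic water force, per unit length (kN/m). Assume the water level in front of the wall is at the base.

K_a = tan²(45° − φ/2) = 0.4121.
γ' = 20.4 − 9.81 = 10.59 kN/m³. Depth below WT = 4.0 m.
σ'_h at WT = K_a γ d_w = 26.25 kPa; at base = 26.25 + K_a γ' × 4.0 = 43.70 kPa.
P₁ (0–3.2 m) = ½×26.25×3.2 = 41.99. P₂ (3.2–7.2 m) = ½(26.25+43.70)×4.0 = 139.9.
P_w = ½ γ_w h₂² = 0.5×9.81×4.0² = 78.48. Total = 41.99+139.9+78.48 = 260.4 kN/m.

260 kN/m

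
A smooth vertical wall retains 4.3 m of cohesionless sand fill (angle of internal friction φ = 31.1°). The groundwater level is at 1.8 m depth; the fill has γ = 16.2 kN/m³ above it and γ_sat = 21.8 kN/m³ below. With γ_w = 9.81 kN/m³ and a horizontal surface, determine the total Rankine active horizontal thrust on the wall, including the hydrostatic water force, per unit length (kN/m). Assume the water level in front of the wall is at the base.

K_a = tan²(45° − φ/2) = 0.3188.
γ' = 21.8 − 9.81 = 11.99 kN/m³. Depth below WT = 2.5 m.
σ'_h at WT = K_a γ d_w = 9.296 kPa; at base = 9.296 + K_a γ' × 2.5 = 18.85 kPa.
P₁ (0–1.8 m) = ½×9.296×1.8 = 8.367. P₂ (1.8–4.3 m) = ½(9.296+18.85)×2.5 = 35.19.
P_w = ½ γ_w h₂² = 0.5×9.81×2.5² = 30.66. Total = 8.367+35.19+30.66 = 74.21 kN/m.

74.2 kN/m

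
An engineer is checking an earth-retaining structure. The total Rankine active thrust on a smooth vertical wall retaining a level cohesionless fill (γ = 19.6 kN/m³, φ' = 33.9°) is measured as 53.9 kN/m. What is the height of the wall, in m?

K_a = 0.2839. P_a = ½ K_a γ H² ⇒ H = √(2P_a/(K_a γ)).
H = √(2×53.9/(0.2839×19.6)) = 4.401 m.

4.40 m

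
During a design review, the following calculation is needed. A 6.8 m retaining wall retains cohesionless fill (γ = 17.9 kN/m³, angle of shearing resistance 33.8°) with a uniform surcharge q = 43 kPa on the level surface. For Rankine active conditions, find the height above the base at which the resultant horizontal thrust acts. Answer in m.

K_a = 0.2851.
Triangular part P₁ = ½K_aγH² = 118.0 at H/3 = 2.267 m; rectangular part P₂ = K_a q H = 83.36 at H/2 = 3.400 m.
ȳ = (P₁·2.267 + P₂·3.400)/(P₁+P₂) = 2.736 m.

2.74 m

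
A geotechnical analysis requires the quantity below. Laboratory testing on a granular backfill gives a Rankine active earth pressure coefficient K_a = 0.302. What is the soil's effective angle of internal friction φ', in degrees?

K_a = tan²(45° − φ/2) ⇒ 45° − φ/2 = arctan(√0.302) = 28.79°.
φ = 2(45° − 28.79°) = 32.42°.

32.4°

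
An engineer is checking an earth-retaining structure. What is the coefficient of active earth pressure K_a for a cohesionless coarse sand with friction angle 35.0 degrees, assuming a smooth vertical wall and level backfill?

K_a = tan²(45° − φ/2) = tan²(27.50°) = 0.2710.

0.271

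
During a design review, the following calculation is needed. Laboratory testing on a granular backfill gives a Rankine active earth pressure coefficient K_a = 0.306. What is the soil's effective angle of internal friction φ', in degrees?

K_a = tan²(45° − φ/2) ⇒ 45° − φ/2 = arctan(√0.306) = 28.95°.
φ = 2(45° − 28.95°) = 32.10°.

32.1°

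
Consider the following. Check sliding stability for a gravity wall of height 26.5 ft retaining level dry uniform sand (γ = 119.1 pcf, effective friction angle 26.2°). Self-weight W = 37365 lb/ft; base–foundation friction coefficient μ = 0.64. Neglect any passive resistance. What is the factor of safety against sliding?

1.48

K_a = tan²(45° − 26.2°/2) = 0.3874.
P_a = ½K_aγH² = 0.5×0.3874×119.1×26.5² = 16200 lb/ft, acting at H/3 = 8.833 ft above the base.
FS_sliding = μW / P_a = 0.64×37365 / 16200 = 1.476.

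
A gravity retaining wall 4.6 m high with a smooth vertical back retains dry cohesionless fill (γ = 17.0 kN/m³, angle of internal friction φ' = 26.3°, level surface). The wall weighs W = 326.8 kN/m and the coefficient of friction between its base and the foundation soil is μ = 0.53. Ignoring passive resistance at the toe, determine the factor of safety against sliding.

K_a = tan²(45° − 26.3°/2) = 0.3859.
P_a = ½K_aγH² = 0.5×0.3859×17.0×4.6² = 69.41 kN/m, acting at H/3 = 1.533 m above the base.
FS_sliding = μW / P_a = 0.53×326.8 / 69.41 = 2.495.

2.50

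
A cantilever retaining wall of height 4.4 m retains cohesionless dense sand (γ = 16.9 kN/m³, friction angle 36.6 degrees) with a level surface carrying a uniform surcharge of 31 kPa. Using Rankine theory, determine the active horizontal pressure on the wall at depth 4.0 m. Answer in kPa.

K_a = (1 − sin φ)/(1 + sin φ) = 0.2530.
σ_v = γz + q = 16.9 × 4.0 + 31 = 98.60 kPa.
σ_h = K_a σ_v = 0.2530 × 98.60 = 24.94 kPa.

24.9 kPa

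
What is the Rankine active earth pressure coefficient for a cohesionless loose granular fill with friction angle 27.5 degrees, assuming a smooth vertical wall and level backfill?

0.368

K_a = (1 − sin φ)/(1 + sin φ) = (1 − sin 27.5°)/(1 + sin 27.5°) = 0.3682.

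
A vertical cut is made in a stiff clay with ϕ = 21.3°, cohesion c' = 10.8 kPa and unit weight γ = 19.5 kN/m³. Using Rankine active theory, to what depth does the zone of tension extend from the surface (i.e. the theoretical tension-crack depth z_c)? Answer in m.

1.62 m

K_a = tan²(45° − 21.3°/2) = 0.4671; √K_a = 0.6834.
The active pressure is zero where K_a γ z = 2c√K_a, so z_c = 2c/(γ√K_a) = 2×10.8/(19.5×0.6834) = 1.621 m.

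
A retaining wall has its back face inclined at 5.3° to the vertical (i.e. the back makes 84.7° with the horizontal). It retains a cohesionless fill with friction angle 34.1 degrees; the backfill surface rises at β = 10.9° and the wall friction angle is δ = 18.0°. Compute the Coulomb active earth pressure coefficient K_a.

0.336

K_a = sin²(α+φ) / [sin²α · sin(α−δ) · (1 + √{sin(φ+δ)sin(φ−β) / (sin(α−δ)sin(α+β))})²].
With α = 84.7°, φ = 34.1°, δ = 18.0°, β = 10.9°: K_a = 0.3365.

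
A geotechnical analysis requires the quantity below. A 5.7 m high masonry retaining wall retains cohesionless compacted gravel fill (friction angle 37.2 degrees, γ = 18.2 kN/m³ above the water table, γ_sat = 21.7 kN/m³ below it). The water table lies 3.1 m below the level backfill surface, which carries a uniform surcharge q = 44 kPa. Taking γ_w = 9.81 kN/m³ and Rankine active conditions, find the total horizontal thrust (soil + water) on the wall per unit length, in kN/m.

K_a = tan²(45° − φ/2) = 0.2464.
γ' = 21.7 − 9.81 = 11.89 kN/m³. h₂ = H − d_w = 2.6 m.
σ'_h: at surface K_a·q = 10.84; at WT K_a(q+γd_w) = 24.75; at base K_a(q+γd_w+γ'h₂) = 32.36 kPa.
P₁ = ½(10.84+24.75)×3.1 = 55.16; P₂ = ½(24.75+32.36)×2.6 = 74.24; P_w = ½γ_w h₂² = 33.16.
Total = 55.16+74.24+33.16 = 162.6 kN/m.

163 kN/m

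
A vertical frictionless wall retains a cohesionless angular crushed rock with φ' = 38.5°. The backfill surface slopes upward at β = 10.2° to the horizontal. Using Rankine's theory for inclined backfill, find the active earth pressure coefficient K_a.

K_a = cos β · (cos β − √(cos²β − cos²φ)) / (cos β + √(cos²β − cos²φ)).
cos β = 0.9842, cos φ = 0.7826, √(cos²β − cos²φ) = 0.5968.
K_a = 0.9842 × (0.9842 − 0.5968)/(0.9842 + 0.5968) = 0.2412.

0.241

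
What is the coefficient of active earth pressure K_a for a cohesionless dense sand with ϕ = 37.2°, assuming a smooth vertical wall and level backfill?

0.246

K_a = (1 − sin φ)/(1 + sin φ) = (1 − sin 37.2°)/(1 + sin 37.2°) = 0.2464.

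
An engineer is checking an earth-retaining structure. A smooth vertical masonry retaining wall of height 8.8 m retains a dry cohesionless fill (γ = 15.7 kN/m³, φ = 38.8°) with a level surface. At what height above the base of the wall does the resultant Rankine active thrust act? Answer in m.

2.93 m

K_a = 0.2296.
The pressure distribution is triangular, so the resultant acts at H/3 above the base = 8.8/3 = 2.933 m.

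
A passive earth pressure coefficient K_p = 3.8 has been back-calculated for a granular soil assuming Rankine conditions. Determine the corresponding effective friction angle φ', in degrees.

K_p = (1+sin φ)/(1−sin φ) ⇒ sin φ = (K_p − 1)/(K_p + 1) = 0.5833.
φ = arcsin(0.5833) = 35.69°.

35.7°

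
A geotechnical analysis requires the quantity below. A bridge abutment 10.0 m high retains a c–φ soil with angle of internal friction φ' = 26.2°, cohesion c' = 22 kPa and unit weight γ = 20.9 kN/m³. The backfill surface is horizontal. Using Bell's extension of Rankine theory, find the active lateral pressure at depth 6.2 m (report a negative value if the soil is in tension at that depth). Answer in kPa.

22.8 kPa

K_a = (1 − sin φ)/(1 + sin φ) = 0.3874.
σ_a = K_a γ z − 2c√K_a = 0.3874×20.9×6.2 − 2×22×0.6224 = 22.82 kPa.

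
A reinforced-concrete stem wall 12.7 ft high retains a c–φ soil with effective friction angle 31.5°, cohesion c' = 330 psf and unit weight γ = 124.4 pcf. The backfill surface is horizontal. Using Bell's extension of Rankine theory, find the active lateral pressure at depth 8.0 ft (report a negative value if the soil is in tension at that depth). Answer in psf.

K_a = (1 − sin φ)/(1 + sin φ) = 0.3136.
σ_a = K_a γ z − 2c√K_a = 0.3136×124.4×8.0 − 2×330×0.5600 = -57.49 psf.

-57.5 psf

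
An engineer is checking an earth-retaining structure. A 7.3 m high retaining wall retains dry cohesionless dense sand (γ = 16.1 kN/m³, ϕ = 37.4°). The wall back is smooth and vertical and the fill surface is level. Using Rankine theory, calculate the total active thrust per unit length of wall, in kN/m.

105 kN/m

K_a = tan²(45° − φ/2) = 0.2443.
P_a = ½ K_a γ H² = 0.5 × 0.2443 × 16.1 × 7.3² = 104.8 kN/m.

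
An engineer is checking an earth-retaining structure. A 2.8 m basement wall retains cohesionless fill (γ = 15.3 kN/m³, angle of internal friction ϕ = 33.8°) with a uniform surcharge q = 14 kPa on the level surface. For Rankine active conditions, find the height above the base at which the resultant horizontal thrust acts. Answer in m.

1.12 m

K_a = 0.2851.
Triangular part P₁ = ½K_aγH² = 17.10 at H/3 = 0.9333 m; rectangular part P₂ = K_a q H = 11.18 at H/2 = 1.400 m.
ȳ = (P₁·0.9333 + P₂·1.400)/(P₁+P₂) = 1.118 m.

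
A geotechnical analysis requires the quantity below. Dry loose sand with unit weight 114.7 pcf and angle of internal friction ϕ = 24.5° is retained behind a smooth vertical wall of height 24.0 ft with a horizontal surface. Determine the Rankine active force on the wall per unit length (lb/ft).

K_a = tan²(45° − φ/2) = 0.4137.
P_a = ½ K_a γ H² = 0.5 × 0.4137 × 114.7 × 24.0² = 13670 lb/ft.

13700 lb/ft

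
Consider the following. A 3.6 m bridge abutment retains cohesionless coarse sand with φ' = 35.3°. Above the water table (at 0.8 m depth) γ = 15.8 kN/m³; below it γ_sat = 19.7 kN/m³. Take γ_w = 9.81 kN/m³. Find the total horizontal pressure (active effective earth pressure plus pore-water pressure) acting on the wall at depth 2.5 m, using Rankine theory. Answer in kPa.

24.6 kPa

K_a = (1 − sin φ)/(1 + sin φ) = 0.2675.
γ' = 19.7 − 9.81 = 9.890 kN/m³.
Effective vertical stress at 2.5 m: σ'_v = 15.8×0.8 + 9.890×1.70 = 29.45 kPa.
σ'_h = K_a σ'_v = 0.2675 × 29.45 = 7.880 kPa; u = γ_w × 1.70 = 16.68 kPa.
Total σ_h = 7.880 + 16.68 = 24.56 kPa.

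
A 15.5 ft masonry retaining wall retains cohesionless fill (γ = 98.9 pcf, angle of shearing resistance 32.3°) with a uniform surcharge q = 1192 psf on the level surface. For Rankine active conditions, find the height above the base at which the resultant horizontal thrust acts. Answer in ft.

K_a = 0.3035.
Triangular part P₁ = ½K_aγH² = 3605 at H/3 = 5.167 ft; rectangular part P₂ = K_a q H = 5607 at H/2 = 7.750 ft.
ȳ = (P₁·5.167 + P₂·7.750)/(P₁+P₂) = 6.739 ft.

6.74 ft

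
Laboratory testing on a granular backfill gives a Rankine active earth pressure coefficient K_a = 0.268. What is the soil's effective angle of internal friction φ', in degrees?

35.3°

K_a = tan²(45° − φ/2) ⇒ 45° − φ/2 = arctan(√0.268) = 27.37°.
φ = 2(45° − 27.37°) = 35.26°.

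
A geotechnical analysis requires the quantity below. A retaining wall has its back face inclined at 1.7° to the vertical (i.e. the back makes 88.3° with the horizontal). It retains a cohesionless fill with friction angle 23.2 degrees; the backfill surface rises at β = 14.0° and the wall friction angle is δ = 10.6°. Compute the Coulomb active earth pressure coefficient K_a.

0.521

K_a = sin²(α+φ) / [sin²α · sin(α−δ) · (1 + √{sin(φ+δ)sin(φ−β) / (sin(α−δ)sin(α+β))})²].
With α = 88.3°, φ = 23.2°, δ = 10.6°, β = 14.0°: K_a = 0.5205.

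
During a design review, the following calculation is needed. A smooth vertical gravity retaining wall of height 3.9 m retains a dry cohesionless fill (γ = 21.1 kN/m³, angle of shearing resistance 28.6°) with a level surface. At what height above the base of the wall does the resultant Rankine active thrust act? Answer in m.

K_a = 0.3525.
The pressure distribution is triangular, so the resultant acts at H/3 above the base = 3.9/3 = 1.300 m.

1.30 m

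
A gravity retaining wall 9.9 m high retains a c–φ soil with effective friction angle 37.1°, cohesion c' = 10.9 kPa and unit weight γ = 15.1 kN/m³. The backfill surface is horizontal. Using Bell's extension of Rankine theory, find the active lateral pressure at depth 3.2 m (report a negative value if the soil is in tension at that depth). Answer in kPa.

1.11 kPa

K_a = (1 − sin φ)/(1 + sin φ) = 0.2475.
σ_a = K_a γ z − 2c√K_a = 0.2475×15.1×3.2 − 2×10.9×0.4975 = 1.114 kPa.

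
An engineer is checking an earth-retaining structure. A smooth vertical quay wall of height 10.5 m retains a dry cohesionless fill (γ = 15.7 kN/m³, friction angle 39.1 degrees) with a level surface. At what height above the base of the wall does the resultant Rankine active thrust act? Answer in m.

3.50 m

K_a = 0.2265.
The pressure distribution is triangular, so the resultant acts at H/3 above the base = 10.5/3 = 3.500 m.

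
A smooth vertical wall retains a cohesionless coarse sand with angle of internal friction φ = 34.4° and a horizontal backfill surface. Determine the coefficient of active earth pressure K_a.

K_a = tan²(45° − φ/2) = tan²(27.80°) = 0.2780.

0.278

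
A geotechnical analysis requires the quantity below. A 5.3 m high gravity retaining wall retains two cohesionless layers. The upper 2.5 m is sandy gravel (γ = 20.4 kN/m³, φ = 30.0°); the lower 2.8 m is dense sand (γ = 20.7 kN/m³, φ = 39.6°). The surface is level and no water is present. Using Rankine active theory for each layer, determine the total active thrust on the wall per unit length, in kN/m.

K_a1 = tan²(45°−30.0°/2) = 0.3333; K_a2 = tan²(45°−39.6°/2) = 0.2214.
Layer 1: σ at base = K_a1 γ₁ h₁ = 17.00 kPa; P₁ = ½×17.00×2.5 = 21.25.
Layer 2: σ_v at top = γ₁h₁ = 51.00; σ_h top = K_a2×51.00 = 11.29; σ_h base = K_a2×(51.00+20.7×2.8) = 24.13.
P₂ = ½(11.29+24.13)×2.8 = 49.59. Total P_a = 21.25+49.59 = 70.84 kN/m.

70.8 kN/m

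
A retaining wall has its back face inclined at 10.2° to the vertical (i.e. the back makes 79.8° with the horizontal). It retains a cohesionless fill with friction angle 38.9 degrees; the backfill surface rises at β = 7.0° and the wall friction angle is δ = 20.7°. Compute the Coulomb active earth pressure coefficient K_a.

K_a = sin²(α+φ) / [sin²α · sin(α−δ) · (1 + √{sin(φ+δ)sin(φ−β) / (sin(α−δ)sin(α+β))})²].
With α = 79.8°, φ = 38.9°, δ = 20.7°, β = 7.0°: K_a = 0.3095.

0.310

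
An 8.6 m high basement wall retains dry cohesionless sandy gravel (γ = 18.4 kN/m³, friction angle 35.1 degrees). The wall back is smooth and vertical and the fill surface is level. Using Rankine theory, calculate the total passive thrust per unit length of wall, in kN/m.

K_p = tan²(45° + φ/2) = 3.706.
P_p = ½ K_p γ H² = 0.5 × 3.706 × 18.4 × 8.6² = 2522 kN/m.

2520 kN/m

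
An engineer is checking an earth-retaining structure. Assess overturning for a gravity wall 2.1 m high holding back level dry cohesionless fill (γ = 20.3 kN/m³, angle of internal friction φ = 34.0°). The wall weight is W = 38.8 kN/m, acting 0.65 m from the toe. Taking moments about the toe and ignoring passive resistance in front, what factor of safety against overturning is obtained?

K_a = tan²(45° − 34.0°/2) = 0.2827.
P_a = ½K_aγH² = 0.5×0.2827×20.3×2.1² = 12.65 kN/m, acting at H/3 = 0.7000 m above the base.
Overturning moment M_o = P_a × H/3 = 12.65 × 0.7000 = 8.858.
Resisting moment M_r = W × 0.65 = 38.8 × 0.65 = 25.22.
FS_overturning = M_r/M_o = 25.22/8.858 = 2.847.

2.85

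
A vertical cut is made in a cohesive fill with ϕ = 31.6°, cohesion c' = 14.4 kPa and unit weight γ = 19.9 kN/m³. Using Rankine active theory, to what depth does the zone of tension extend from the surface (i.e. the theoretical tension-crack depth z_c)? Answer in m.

2.59 m

K_a = tan²(45° − 31.6°/2) = 0.3123; √K_a = 0.5589.
The active pressure is zero where K_a γ z = 2c√K_a, so z_c = 2c/(γ√K_a) = 2×14.4/(19.9×0.5589) = 2.590 m.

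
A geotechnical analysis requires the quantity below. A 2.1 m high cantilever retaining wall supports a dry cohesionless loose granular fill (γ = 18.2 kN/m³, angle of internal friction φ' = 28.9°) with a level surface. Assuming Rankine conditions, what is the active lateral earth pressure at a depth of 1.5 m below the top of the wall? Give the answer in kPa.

K_a = (1 − sin φ)/(1 + sin φ) = 0.3484.
σ_h = K_a γ z = 0.3484 × 18.2 × 1.5 = 9.510 kPa.

9.51 kPa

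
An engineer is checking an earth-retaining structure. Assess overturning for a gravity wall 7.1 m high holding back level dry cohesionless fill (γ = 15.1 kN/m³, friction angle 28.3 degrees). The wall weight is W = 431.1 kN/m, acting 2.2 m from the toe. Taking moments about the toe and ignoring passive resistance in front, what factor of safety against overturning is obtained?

2.95

K_a = tan²(45° − 28.3°/2) = 0.3568.
P_a = ½K_aγH² = 0.5×0.3568×15.1×7.1² = 135.8 kN/m, acting at H/3 = 2.367 m above the base.
Overturning moment M_o = P_a × H/3 = 135.8 × 2.367 = 321.4.
Resisting moment M_r = W × 2.2 = 431.1 × 2.2 = 948.4.
FS_overturning = M_r/M_o = 948.4/321.4 = 2.951.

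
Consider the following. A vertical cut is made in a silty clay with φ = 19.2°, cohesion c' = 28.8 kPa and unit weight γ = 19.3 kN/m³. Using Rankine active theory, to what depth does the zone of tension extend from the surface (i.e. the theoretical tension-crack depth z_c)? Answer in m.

K_a = tan²(45° − 19.2°/2) = 0.5050; √K_a = 0.7107.
The active pressure is zero where K_a γ z = 2c√K_a, so z_c = 2c/(γ√K_a) = 2×28.8/(19.3×0.7107) = 4.200 m.

4.20 m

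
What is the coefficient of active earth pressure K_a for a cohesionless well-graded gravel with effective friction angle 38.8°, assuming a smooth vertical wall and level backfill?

0.230

K_a = (1 − sin φ)/(1 + sin φ) = (1 − sin 38.8°)/(1 + sin 38.8°) = 0.2296.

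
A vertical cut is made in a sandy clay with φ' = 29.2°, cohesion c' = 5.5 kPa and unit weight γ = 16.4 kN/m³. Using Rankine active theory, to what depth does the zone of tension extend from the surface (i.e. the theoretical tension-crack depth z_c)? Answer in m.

1.14 m

K_a = tan²(45° − 29.2°/2) = 0.3442; √K_a = 0.5867.
The active pressure is zero where K_a γ z = 2c√K_a, so z_c = 2c/(γ√K_a) = 2×5.5/(16.4×0.5867) = 1.143 m.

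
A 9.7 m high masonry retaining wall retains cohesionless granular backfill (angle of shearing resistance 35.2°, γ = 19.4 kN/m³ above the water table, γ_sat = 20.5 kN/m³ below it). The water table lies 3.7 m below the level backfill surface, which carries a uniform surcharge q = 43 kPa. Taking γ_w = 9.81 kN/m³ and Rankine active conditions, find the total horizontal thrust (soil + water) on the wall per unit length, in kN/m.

K_a = tan²(45° − φ/2) = 0.2687.
γ' = 20.5 − 9.81 = 10.69 kN/m³. h₂ = H − d_w = 6.0 m.
σ'_h: at surface K_a·q = 11.55; at WT K_a(q+γd_w) = 30.84; at base K_a(q+γd_w+γ'h₂) = 48.07 kPa.
P₁ = ½(11.55+30.84)×3.7 = 78.43; P₂ = ½(30.84+48.07)×6.0 = 236.7; P_w = ½γ_w h₂² = 176.6.
Total = 78.43+236.7+176.6 = 491.7 kN/m.

492 kN/m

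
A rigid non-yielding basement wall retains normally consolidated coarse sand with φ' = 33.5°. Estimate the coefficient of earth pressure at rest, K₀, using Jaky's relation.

K₀ = 1 − sin φ' = 1 − sin 33.5° = 0.4481.

0.448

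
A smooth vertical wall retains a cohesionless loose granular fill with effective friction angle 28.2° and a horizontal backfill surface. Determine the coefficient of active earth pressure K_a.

0.358

K_a = tan²(45° − φ/2) = tan²(30.90°) = 0.3582.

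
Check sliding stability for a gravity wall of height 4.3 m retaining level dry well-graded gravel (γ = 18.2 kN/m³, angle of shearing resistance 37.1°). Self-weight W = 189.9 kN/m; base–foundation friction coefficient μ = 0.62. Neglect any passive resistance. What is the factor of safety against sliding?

2.83

K_a = tan²(45° − 37.1°/2) = 0.2475.
P_a = ½K_aγH² = 0.5×0.2475×18.2×4.3² = 41.64 kN/m, acting at H/3 = 1.433 m above the base.
FS_sliding = μW / P_a = 0.62×189.9 / 41.64 = 2.827.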